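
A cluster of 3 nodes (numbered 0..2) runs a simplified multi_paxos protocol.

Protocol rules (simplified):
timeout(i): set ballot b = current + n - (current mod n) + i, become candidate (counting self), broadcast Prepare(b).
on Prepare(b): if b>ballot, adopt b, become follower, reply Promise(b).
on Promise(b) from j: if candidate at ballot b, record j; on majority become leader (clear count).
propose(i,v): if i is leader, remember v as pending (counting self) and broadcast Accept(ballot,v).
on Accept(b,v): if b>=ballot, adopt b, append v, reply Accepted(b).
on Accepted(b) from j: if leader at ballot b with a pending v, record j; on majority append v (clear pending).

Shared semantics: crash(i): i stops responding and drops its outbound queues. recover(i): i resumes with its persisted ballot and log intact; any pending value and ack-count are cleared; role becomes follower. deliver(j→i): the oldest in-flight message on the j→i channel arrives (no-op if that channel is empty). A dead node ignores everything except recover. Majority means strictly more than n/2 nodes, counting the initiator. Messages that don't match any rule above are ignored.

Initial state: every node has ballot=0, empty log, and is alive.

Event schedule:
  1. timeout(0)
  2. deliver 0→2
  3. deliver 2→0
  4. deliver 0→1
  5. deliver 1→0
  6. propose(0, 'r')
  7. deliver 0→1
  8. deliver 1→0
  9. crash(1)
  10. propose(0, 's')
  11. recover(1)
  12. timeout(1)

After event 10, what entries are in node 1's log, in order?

r

[1] timeout(0) → N0(cand b3 [-])
[2] deliver 0→2 → N2(foll b3 [-])
[3] deliver 2→0 → N0(lead b3 [-])
[4] deliver 0→1 → N1(foll b3 [-])
[5] deliver 1→0 → ∅
[6] propose(0,'r') → ∅
[7] deliver 0→1 → N1(foll b3 [r])
[8] deliver 1→0 → N0(lead b3 [r])
[9] crash(1) → N1(✗foll b3 [r])
[10] propose(0,'s') → ∅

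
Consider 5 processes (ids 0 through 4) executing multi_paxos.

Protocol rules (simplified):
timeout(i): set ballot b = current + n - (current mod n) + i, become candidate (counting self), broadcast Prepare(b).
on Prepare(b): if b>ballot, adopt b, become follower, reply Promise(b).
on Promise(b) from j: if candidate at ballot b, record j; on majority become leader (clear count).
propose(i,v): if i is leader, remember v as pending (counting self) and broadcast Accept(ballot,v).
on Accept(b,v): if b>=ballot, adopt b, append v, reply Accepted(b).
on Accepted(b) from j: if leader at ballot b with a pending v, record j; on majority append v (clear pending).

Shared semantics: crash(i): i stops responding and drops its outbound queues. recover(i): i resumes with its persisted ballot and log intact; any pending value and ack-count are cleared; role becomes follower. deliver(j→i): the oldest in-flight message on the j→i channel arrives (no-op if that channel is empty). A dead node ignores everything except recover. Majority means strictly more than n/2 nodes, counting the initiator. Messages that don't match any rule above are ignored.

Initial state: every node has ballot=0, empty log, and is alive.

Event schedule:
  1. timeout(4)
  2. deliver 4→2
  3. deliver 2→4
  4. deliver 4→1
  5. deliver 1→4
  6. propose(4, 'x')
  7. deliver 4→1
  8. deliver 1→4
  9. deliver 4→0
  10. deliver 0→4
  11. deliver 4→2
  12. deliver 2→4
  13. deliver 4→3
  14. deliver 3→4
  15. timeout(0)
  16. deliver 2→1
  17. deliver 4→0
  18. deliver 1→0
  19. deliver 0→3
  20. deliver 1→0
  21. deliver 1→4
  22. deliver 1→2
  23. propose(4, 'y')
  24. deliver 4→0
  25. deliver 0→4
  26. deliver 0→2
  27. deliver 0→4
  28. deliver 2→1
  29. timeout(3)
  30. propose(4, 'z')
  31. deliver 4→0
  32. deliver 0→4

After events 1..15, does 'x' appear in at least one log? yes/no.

yes

after 1 — timeout(4): n4:cand/b9/[-]
after 2 — deliver 4→2: n2:foll/b9/[-]
after 3 — deliver 2→4: ·
after 4 — deliver 4→1: n1:foll/b9/[-]
after 5 — deliver 1→4: n4:lead/b9/[-]
after 6 — propose(4,'x'): ·
after 7 — deliver 4→1: n1:foll/b9/[x]
after 8 — deliver 1→4: ·
after 9 — deliver 4→0: n0:foll/b9/[-]
after 10 — deliver 0→4: ·
after 11 — deliver 4→2: n2:foll/b9/[x]
after 12 — deliver 2→4: n4:lead/b9/[x]
after 13 — deliver 4→3: n3:foll/b9/[-]
after 14 — deliver 3→4: ·
after 15 — timeout(0): n0:cand/b10/[-]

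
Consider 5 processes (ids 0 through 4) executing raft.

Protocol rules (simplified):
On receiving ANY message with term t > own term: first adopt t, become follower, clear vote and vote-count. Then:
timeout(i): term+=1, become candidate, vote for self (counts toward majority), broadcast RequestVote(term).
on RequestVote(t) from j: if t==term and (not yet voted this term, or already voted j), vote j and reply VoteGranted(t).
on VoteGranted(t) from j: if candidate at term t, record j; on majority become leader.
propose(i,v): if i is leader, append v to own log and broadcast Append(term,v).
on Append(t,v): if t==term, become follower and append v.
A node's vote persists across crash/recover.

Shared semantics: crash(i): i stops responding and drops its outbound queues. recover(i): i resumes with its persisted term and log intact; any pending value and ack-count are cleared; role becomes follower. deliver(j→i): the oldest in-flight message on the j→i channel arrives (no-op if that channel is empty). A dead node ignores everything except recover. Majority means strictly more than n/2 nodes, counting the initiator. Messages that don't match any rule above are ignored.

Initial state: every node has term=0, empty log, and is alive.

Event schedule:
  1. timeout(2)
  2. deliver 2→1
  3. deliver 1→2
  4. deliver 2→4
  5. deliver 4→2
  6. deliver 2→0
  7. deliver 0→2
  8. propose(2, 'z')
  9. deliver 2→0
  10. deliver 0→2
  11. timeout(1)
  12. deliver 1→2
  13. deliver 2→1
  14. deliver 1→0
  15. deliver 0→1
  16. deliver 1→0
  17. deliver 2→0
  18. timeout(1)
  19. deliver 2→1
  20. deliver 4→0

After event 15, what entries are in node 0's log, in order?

z

1. timeout(2):  <2:cand t1 ->
2. deliver 2→1:  <1:foll t1 ->
3. deliver 1→2:  nop
4. deliver 2→4:  <4:foll t1 ->
5. deliver 4→2:  <2:lead t1 ->
6. deliver 2→0:  <0:foll t1 ->
7. deliver 0→2:  nop
8. propose(2,'z'):  <2:lead t1 z>
9. deliver 2→0:  <0:foll t1 z>
10. deliver 0→2:  nop
11. timeout(1):  <1:cand t2 ->
12. deliver 1→2:  <2:foll t2 z>
13. deliver 2→1:  nop
14. deliver 1→0:  <0:foll t2 z>
15. deliver 0→1:  nop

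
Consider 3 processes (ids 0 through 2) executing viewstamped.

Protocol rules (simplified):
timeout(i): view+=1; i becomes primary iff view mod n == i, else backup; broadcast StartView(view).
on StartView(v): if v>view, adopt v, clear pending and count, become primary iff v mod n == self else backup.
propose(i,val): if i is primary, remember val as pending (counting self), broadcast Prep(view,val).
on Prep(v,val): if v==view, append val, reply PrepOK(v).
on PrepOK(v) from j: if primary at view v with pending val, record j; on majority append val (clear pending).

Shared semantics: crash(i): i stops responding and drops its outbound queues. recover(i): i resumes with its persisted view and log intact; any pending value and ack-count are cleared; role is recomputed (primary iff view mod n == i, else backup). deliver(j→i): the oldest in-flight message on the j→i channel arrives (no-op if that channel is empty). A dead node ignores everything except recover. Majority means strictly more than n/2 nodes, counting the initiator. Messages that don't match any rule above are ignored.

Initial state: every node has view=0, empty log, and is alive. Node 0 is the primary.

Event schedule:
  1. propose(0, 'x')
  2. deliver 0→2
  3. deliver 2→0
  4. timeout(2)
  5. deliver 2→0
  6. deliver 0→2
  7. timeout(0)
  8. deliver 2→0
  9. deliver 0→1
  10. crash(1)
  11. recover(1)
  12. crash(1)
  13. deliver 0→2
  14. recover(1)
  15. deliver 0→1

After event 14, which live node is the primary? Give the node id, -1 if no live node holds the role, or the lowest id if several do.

step 1 propose(0,'x'): —
step 2 deliver 0→2: 2={back,v=0,log=x}
step 3 deliver 2→0: 0={prim,v=0,log=x}
step 4 timeout(2): 2={back,v=1,log=x}
step 5 deliver 2→0: 0={back,v=1,log=x}
step 6 deliver 0→2: —
step 7 timeout(0): 0={back,v=2,log=x}
step 8 deliver 2→0: —
step 9 deliver 0→1: 1={back,v=0,log=x}
step 10 crash(1): 1={✗back,v=0,log=x}
step 11 recover(1): 1={back,v=0,log=x}
step 12 crash(1): 1={✗back,v=0,log=x}
step 13 deliver 0→2: 2={prim,v=2,log=x}
step 14 recover(1): 1={back,v=0,log=x}

2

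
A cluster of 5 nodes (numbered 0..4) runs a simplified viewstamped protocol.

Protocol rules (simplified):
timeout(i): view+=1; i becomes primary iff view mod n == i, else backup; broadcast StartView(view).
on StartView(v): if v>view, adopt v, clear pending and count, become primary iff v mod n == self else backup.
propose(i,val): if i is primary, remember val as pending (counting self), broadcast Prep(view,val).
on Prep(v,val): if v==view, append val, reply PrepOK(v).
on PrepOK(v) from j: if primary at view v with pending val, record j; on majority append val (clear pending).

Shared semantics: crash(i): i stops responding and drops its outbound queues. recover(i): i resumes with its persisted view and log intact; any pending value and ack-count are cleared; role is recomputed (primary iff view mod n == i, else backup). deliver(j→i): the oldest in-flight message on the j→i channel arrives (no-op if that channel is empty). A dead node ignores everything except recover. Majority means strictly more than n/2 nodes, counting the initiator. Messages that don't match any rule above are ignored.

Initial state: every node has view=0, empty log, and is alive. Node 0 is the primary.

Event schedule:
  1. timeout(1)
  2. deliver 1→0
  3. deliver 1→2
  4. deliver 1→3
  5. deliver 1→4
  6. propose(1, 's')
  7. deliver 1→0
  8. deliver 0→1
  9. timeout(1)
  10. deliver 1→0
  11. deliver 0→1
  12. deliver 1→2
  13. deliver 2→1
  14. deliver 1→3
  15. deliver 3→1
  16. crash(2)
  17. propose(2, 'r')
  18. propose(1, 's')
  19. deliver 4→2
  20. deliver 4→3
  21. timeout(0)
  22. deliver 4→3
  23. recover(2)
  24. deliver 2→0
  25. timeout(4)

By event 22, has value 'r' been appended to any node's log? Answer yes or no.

no

e1 timeout(1): 1[prim,v=1,-]
e2 deliver 1→0: 0[back,v=1,-]
e3 deliver 1→2: 2[back,v=1,-]
e4 deliver 1→3: 3[back,v=1,-]
e5 deliver 1→4: 4[back,v=1,-]
e6 propose(1,'s'): ·
e7 deliver 1→0: 0[back,v=1,s]
e8 deliver 0→1: ·
e9 timeout(1): 1[back,v=2,-]
e10 deliver 1→0: 0[back,v=2,s]
e11 deliver 0→1: ·
e12 deliver 1→2: 2[back,v=1,s]
e13 deliver 2→1: ·
e14 deliver 1→3: 3[back,v=1,s]
e15 deliver 3→1: ·
e16 crash(2): 2[✗back,v=1,s]
e17 propose(2,'r'): ·
e18 propose(1,'s'): ·
e19 deliver 4→2: ·
e20 deliver 4→3: ·
e21 timeout(0): 0[back,v=3,s]
e22 deliver 4→3: ·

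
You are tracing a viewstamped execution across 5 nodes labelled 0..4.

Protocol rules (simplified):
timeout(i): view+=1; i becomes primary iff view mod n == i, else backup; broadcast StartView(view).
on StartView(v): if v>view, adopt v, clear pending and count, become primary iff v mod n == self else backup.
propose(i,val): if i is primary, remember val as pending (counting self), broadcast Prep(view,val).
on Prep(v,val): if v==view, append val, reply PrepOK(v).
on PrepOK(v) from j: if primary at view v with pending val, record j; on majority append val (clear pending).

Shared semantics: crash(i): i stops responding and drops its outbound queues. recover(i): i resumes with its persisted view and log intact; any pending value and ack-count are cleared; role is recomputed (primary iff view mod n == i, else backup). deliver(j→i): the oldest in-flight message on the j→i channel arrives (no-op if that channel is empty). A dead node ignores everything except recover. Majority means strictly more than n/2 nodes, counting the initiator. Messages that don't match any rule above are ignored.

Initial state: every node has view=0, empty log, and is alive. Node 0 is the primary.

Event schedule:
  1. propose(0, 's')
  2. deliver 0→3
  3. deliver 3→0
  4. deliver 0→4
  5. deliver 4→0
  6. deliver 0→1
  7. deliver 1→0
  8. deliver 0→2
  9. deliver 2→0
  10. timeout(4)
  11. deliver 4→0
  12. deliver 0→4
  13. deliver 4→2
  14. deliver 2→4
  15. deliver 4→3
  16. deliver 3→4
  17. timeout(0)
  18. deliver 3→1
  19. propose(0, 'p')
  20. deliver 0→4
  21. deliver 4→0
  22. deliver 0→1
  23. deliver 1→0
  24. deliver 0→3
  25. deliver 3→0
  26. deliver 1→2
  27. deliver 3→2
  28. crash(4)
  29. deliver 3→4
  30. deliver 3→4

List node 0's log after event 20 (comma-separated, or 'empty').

after 1 — propose(0,'s'): ·
after 2 — deliver 0→3: n3:back/v0/[s]
after 3 — deliver 3→0: ·
after 4 — deliver 0→4: n4:back/v0/[s]
after 5 — deliver 4→0: n0:prim/v0/[s]
after 6 — deliver 0→1: n1:back/v0/[s]
after 7 — deliver 1→0: ·
after 8 — deliver 0→2: n2:back/v0/[s]
after 9 — deliver 2→0: ·
after 10 — timeout(4): n4:back/v1/[s]
after 11 — deliver 4→0: n0:back/v1/[s]
after 12 — deliver 0→4: ·
after 13 — deliver 4→2: n2:back/v1/[s]
after 14 — deliver 2→4: ·
after 15 — deliver 4→3: n3:back/v1/[s]
after 16 — deliver 3→4: ·
after 17 — timeout(0): n0:back/v2/[s]
after 18 — deliver 3→1: ·
after 19 — propose(0,'p'): ·
after 20 — deliver 0→4: n4:back/v2/[s]

s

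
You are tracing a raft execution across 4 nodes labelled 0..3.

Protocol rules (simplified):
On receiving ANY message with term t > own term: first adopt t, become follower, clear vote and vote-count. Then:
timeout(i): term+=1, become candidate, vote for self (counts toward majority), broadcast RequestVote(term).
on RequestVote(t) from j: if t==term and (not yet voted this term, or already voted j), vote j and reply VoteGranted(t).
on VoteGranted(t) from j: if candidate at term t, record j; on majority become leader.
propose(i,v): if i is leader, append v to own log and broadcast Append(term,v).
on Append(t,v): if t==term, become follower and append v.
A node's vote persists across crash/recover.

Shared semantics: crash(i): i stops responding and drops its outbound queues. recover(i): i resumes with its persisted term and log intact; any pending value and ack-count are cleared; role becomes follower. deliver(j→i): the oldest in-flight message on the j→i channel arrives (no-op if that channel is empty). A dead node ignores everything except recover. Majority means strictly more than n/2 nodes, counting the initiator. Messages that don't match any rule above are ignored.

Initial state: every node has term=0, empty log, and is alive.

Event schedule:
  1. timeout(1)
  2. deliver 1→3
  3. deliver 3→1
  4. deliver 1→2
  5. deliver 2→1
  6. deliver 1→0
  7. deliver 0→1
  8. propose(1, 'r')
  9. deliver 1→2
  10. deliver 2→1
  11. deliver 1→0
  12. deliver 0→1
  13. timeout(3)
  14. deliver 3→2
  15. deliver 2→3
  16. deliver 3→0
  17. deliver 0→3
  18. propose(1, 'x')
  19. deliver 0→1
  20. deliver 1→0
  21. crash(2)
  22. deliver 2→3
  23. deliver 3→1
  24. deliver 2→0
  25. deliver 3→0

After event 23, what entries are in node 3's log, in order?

empty

e1 timeout(1): 1[cand,t=1,-]
e2 deliver 1→3: 3[foll,t=1,-]
e3 deliver 3→1: ·
e4 deliver 1→2: 2[foll,t=1,-]
e5 deliver 2→1: 1[lead,t=1,-]
e6 deliver 1→0: 0[foll,t=1,-]
e7 deliver 0→1: ·
e8 propose(1,'r'): 1[lead,t=1,r]
e9 deliver 1→2: 2[foll,t=1,r]
e10 deliver 2→1: ·
e11 deliver 1→0: 0[foll,t=1,r]
e12 deliver 0→1: ·
e13 timeout(3): 3[cand,t=2,-]
e14 deliver 3→2: 2[foll,t=2,r]
e15 deliver 2→3: ·
e16 deliver 3→0: 0[foll,t=2,r]
e17 deliver 0→3: 3[lead,t=2,-]
e18 propose(1,'x'): 1[lead,t=1,r,x]
e19 deliver 0→1: ·
e20 deliver 1→0: ·
e21 crash(2): 2[✗foll,t=2,r]
e22 deliver 2→3: ·
e23 deliver 3→1: 1[foll,t=2,r,x]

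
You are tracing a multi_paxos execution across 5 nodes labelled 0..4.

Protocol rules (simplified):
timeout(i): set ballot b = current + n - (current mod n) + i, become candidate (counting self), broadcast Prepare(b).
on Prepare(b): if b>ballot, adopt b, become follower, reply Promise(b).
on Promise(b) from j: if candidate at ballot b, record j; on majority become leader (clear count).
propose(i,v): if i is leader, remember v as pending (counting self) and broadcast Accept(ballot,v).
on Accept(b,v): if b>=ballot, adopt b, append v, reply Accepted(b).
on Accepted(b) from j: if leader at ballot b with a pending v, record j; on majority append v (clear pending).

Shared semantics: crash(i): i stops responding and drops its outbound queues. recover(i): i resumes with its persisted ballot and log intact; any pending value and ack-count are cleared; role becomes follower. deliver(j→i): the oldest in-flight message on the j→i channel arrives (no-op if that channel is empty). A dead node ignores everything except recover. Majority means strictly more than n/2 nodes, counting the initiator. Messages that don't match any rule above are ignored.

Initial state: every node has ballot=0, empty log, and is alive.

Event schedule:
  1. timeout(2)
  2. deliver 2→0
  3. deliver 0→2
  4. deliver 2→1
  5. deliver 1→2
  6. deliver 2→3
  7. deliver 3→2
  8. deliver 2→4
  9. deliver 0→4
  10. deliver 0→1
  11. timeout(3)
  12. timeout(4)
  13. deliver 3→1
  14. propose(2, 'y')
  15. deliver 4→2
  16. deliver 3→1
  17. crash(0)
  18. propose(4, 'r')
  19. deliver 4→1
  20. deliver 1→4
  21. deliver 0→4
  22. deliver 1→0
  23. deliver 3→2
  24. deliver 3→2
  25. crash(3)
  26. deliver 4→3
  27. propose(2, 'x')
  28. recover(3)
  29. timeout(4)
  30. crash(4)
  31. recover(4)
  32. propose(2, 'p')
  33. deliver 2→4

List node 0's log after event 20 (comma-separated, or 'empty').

after 1 — timeout(2): n2:cand/b7/[-]
after 2 — deliver 2→0: n0:foll/b7/[-]
after 3 — deliver 0→2: ·
after 4 — deliver 2→1: n1:foll/b7/[-]
after 5 — deliver 1→2: n2:lead/b7/[-]
after 6 — deliver 2→3: n3:foll/b7/[-]
after 7 — deliver 3→2: ·
after 8 — deliver 2→4: n4:foll/b7/[-]
after 9 — deliver 0→4: ·
after 10 — deliver 0→1: ·
after 11 — timeout(3): n3:cand/b13/[-]
after 12 — timeout(4): n4:cand/b14/[-]
after 13 — deliver 3→1: n1:foll/b13/[-]
after 14 — propose(2,'y'): ·
after 15 — deliver 4→2: ·
after 16 — deliver 3→1: ·
after 17 — crash(0): n0:✗foll/b7/[-]
after 18 — propose(4,'r'): ·
after 19 — deliver 4→1: n1:foll/b14/[-]
after 20 — deliver 1→4: ·

empty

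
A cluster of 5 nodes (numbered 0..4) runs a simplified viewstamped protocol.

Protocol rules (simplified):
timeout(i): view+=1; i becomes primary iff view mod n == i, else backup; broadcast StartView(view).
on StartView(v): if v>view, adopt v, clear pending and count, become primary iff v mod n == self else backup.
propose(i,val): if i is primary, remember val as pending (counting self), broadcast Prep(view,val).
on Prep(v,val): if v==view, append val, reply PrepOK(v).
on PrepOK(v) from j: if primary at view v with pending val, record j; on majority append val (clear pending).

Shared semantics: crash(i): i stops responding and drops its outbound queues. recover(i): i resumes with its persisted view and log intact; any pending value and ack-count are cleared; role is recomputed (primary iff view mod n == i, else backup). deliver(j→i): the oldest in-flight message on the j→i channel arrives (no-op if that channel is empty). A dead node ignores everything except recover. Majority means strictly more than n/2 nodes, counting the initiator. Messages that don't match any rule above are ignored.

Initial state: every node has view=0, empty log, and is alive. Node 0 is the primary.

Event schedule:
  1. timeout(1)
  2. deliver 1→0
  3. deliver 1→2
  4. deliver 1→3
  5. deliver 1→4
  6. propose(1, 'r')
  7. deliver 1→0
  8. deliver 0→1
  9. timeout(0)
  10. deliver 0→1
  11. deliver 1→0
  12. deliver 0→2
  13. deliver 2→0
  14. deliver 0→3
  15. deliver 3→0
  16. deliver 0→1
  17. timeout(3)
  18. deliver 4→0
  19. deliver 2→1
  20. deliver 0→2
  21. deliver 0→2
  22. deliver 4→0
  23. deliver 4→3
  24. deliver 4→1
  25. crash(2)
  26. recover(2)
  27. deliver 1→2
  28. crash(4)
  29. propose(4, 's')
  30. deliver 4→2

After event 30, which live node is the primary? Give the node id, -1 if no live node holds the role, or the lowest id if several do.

2

1. timeout(1):  <1:prim v1 ->
2. deliver 1→0:  <0:back v1 ->
3. deliver 1→2:  <2:back v1 ->
4. deliver 1→3:  <3:back v1 ->
5. deliver 1→4:  <4:back v1 ->
6. propose(1,'r'):  nop
7. deliver 1→0:  <0:back v1 r>
8. deliver 0→1:  nop
9. timeout(0):  <0:back v2 r>
10. deliver 0→1:  <1:back v2 ->
11. deliver 1→0:  nop
12. deliver 0→2:  <2:prim v2 ->
13. deliver 2→0:  nop
14. deliver 0→3:  <3:back v2 ->
15. deliver 3→0:  nop
16. deliver 0→1:  nop
17. timeout(3):  <3:prim v3 ->
18. deliver 4→0:  nop
19. deliver 2→1:  nop
20. deliver 0→2:  nop
21. deliver 0→2:  nop
22. deliver 4→0:  nop
23. deliver 4→3:  nop
24. deliver 4→1:  nop
25. crash(2):  <2:✗prim v2 ->
26. recover(2):  <2:prim v2 ->
27. deliver 1→2:  nop
28. crash(4):  <4:✗back v1 ->
29. propose(4,'s'):  nop
30. deliver 4→2:  nop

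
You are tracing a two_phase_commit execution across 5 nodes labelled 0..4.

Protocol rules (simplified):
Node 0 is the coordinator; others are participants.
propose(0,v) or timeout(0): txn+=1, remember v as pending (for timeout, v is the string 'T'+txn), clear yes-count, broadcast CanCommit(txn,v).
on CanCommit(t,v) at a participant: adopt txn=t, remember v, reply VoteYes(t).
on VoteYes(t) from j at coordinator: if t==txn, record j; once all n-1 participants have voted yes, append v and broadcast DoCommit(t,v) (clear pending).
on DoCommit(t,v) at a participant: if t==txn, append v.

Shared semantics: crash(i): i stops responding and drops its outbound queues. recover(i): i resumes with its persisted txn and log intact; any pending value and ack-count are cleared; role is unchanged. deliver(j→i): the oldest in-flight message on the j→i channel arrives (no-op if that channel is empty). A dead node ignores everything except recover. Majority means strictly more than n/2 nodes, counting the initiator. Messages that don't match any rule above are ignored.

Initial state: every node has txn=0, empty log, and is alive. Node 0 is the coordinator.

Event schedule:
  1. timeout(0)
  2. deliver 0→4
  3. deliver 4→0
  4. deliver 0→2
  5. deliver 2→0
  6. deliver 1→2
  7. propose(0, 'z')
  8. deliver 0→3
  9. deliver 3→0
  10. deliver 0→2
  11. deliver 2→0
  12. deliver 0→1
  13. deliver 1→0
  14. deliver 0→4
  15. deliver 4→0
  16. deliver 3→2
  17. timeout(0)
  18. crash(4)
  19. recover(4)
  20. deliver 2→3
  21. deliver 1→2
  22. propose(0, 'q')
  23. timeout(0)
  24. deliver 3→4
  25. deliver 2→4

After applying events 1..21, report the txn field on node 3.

1

after 1 — timeout(0): n0:coor/t1/[-]
after 2 — deliver 0→4: n4:part/t1/[-]
after 3 — deliver 4→0: ·
after 4 — deliver 0→2: n2:part/t1/[-]
after 5 — deliver 2→0: ·
after 6 — deliver 1→2: ·
after 7 — propose(0,'z'): n0:coor/t2/[-]
after 8 — deliver 0→3: n3:part/t1/[-]
after 9 — deliver 3→0: ·
after 10 — deliver 0→2: n2:part/t2/[-]
after 11 — deliver 2→0: ·
after 12 — deliver 0→1: n1:part/t1/[-]
after 13 — deliver 1→0: ·
after 14 — deliver 0→4: n4:part/t2/[-]
after 15 — deliver 4→0: ·
after 16 — deliver 3→2: ·
after 17 — timeout(0): n0:coor/t3/[-]
after 18 — crash(4): n4:✗part/t2/[-]
after 19 — recover(4): n4:part/t2/[-]
after 20 — deliver 2→3: ·
after 21 — deliver 1→2: ·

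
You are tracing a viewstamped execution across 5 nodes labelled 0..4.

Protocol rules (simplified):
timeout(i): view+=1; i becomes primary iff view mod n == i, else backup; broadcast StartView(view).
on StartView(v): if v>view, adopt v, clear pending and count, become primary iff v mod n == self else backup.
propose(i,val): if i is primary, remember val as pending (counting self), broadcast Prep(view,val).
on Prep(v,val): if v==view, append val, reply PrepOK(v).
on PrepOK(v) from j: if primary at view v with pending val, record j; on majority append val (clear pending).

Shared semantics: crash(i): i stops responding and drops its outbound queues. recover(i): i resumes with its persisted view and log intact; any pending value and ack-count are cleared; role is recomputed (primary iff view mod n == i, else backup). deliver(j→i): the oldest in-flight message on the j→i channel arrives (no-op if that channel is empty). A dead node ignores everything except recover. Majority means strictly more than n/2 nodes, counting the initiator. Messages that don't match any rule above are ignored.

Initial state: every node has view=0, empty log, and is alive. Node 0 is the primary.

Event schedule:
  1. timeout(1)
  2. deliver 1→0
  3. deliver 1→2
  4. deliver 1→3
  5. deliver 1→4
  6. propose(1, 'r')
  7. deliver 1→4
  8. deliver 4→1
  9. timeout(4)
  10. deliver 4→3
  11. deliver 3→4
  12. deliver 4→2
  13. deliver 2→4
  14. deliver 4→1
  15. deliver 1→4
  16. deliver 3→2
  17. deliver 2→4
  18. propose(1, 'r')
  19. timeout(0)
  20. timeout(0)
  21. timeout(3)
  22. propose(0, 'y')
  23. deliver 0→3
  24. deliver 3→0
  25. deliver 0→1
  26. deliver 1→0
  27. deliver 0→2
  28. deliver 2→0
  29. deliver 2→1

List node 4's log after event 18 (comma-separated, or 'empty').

r

step 1 timeout(1): 1={prim,v=1,log=-}
step 2 deliver 1→0: 0={back,v=1,log=-}
step 3 deliver 1→2: 2={back,v=1,log=-}
step 4 deliver 1→3: 3={back,v=1,log=-}
step 5 deliver 1→4: 4={back,v=1,log=-}
step 6 propose(1,'r'): —
step 7 deliver 1→4: 4={back,v=1,log=r}
step 8 deliver 4→1: —
step 9 timeout(4): 4={back,v=2,log=r}
step 10 deliver 4→3: 3={back,v=2,log=-}
step 11 deliver 3→4: —
step 12 deliver 4→2: 2={prim,v=2,log=-}
step 13 deliver 2→4: —
step 14 deliver 4→1: 1={back,v=2,log=-}
step 15 deliver 1→4: —
step 16 deliver 3→2: —
step 17 deliver 2→4: —
step 18 propose(1,'r'): —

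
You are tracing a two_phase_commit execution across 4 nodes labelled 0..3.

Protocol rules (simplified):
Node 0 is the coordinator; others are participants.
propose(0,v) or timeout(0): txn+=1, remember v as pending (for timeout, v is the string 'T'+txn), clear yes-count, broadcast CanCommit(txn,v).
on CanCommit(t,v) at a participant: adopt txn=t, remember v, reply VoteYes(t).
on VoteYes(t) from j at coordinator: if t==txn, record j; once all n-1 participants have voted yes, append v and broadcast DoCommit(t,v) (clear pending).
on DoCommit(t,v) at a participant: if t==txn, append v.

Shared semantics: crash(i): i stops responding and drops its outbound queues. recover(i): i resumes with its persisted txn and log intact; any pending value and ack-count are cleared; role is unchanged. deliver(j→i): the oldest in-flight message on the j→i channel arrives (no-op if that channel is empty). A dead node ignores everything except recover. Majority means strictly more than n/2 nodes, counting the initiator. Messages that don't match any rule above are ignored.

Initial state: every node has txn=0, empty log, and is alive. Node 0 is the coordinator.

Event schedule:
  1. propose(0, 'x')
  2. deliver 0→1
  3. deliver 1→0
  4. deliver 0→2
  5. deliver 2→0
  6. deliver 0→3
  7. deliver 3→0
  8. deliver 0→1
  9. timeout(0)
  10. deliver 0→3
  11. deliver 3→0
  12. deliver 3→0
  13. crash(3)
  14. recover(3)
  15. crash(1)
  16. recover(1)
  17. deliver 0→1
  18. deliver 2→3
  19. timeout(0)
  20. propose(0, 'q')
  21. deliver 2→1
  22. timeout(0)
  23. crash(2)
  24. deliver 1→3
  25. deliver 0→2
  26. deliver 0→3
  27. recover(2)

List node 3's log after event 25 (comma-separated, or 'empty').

e1 propose(0,'x'): 0[coor,t=1,-]
e2 deliver 0→1: 1[part,t=1,-]
e3 deliver 1→0: ·
e4 deliver 0→2: 2[part,t=1,-]
e5 deliver 2→0: ·
e6 deliver 0→3: 3[part,t=1,-]
e7 deliver 3→0: 0[coor,t=1,x]
e8 deliver 0→1: 1[part,t=1,x]
e9 timeout(0): 0[coor,t=2,x]
e10 deliver 0→3: 3[part,t=1,x]
e11 deliver 3→0: ·
e12 deliver 3→0: ·
e13 crash(3): 3[✗part,t=1,x]
e14 recover(3): 3[part,t=1,x]
e15 crash(1): 1[✗part,t=1,x]
e16 recover(1): 1[part,t=1,x]
e17 deliver 0→1: 1[part,t=2,x]
e18 deliver 2→3: ·
e19 timeout(0): 0[coor,t=3,x]
e20 propose(0,'q'): 0[coor,t=4,x]
e21 deliver 2→1: ·
e22 timeout(0): 0[coor,t=5,x]
e23 crash(2): 2[✗part,t=1,-]
e24 deliver 1→3: ·
e25 deliver 0→2: ·

x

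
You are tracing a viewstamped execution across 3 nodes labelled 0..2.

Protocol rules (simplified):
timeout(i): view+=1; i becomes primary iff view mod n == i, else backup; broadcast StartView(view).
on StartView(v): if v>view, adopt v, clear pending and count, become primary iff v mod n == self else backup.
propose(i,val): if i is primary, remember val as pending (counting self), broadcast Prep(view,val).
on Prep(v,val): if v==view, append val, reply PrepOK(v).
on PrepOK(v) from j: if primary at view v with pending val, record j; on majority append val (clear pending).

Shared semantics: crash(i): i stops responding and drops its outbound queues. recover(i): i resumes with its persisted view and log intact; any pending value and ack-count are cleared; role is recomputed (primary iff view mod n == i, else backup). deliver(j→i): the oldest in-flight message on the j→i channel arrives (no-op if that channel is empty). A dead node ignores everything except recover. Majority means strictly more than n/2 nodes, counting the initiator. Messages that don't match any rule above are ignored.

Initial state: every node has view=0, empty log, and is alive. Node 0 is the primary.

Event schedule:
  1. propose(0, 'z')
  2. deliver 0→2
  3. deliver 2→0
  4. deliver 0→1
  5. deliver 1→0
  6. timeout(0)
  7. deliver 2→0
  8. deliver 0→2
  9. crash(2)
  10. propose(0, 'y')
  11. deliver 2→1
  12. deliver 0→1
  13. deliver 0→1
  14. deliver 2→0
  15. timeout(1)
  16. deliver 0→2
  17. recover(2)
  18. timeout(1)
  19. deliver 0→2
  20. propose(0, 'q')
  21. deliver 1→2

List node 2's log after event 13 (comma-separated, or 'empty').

1. propose(0,'z'):  nop
2. deliver 0→2:  <2:back v0 z>
3. deliver 2→0:  <0:prim v0 z>
4. deliver 0→1:  <1:back v0 z>
5. deliver 1→0:  nop
6. timeout(0):  <0:back v1 z>
7. deliver 2→0:  nop
8. deliver 0→2:  <2:back v1 z>
9. crash(2):  <2:✗back v1 z>
10. propose(0,'y'):  nop
11. deliver 2→1:  nop
12. deliver 0→1:  <1:prim v1 z>
13. deliver 0→1:  nop

z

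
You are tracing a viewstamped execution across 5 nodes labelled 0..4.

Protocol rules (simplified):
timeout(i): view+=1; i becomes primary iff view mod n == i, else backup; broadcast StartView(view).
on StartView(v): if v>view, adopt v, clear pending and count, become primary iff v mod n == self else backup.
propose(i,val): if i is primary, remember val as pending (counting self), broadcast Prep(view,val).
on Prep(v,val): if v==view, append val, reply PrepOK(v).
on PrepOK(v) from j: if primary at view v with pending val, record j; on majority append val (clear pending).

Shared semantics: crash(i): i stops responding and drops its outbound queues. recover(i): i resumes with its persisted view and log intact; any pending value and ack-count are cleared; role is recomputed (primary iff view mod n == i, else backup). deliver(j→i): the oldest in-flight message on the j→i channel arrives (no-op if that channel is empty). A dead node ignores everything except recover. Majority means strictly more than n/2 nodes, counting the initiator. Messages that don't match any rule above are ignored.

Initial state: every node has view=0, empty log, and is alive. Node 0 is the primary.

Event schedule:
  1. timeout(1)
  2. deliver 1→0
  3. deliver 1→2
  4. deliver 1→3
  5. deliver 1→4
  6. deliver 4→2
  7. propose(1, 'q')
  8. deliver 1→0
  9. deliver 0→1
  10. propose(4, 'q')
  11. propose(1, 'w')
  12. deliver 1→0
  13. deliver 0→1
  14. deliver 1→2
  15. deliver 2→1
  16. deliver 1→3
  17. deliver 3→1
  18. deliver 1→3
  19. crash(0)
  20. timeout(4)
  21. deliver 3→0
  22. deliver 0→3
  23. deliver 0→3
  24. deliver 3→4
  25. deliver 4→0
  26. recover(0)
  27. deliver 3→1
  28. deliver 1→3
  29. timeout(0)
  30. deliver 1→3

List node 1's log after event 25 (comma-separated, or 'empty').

after 1 — timeout(1): n1:prim/v1/[-]
after 2 — deliver 1→0: n0:back/v1/[-]
after 3 — deliver 1→2: n2:back/v1/[-]
after 4 — deliver 1→3: n3:back/v1/[-]
after 5 — deliver 1→4: n4:back/v1/[-]
after 6 — deliver 4→2: ·
after 7 — propose(1,'q'): ·
after 8 — deliver 1→0: n0:back/v1/[q]
after 9 — deliver 0→1: ·
after 10 — propose(4,'q'): ·
after 11 — propose(1,'w'): ·
after 12 — deliver 1→0: n0:back/v1/[q,w]
after 13 — deliver 0→1: ·
after 14 — deliver 1→2: n2:back/v1/[q]
after 15 — deliver 2→1: n1:prim/v1/[w]
after 16 — deliver 1→3: n3:back/v1/[q]
after 17 — deliver 3→1: ·
after 18 — deliver 1→3: n3:back/v1/[q,w]
after 19 — crash(0): n0:✗back/v1/[q,w]
after 20 — timeout(4): n4:back/v2/[-]
after 21 — deliver 3→0: ·
after 22 — deliver 0→3: ·
after 23 — deliver 0→3: ·
after 24 — deliver 3→4: ·
after 25 — deliver 4→0: ·

w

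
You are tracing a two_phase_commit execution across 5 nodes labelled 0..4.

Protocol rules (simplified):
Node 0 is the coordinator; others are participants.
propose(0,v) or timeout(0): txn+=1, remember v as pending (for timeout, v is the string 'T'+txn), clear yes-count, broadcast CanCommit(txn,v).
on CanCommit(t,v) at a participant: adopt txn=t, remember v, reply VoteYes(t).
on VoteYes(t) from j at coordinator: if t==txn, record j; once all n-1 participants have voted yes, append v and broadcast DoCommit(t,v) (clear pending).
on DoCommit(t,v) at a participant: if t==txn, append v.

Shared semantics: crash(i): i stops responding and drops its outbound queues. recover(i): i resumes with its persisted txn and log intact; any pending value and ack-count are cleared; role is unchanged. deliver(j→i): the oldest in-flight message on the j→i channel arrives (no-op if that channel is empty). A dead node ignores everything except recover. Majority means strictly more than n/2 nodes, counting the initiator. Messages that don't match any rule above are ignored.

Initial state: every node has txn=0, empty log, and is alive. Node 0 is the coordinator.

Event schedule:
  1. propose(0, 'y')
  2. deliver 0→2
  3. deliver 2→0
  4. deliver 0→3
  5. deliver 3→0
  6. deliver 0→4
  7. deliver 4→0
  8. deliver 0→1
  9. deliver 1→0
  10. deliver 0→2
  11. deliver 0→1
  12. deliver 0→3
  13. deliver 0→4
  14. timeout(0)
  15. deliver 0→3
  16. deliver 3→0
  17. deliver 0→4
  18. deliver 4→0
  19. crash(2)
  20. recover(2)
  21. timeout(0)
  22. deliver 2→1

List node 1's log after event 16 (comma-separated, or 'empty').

step 1 propose(0,'y'): 0={coor,t=1,log=-}
step 2 deliver 0→2: 2={part,t=1,log=-}
step 3 deliver 2→0: —
step 4 deliver 0→3: 3={part,t=1,log=-}
step 5 deliver 3→0: —
step 6 deliver 0→4: 4={part,t=1,log=-}
step 7 deliver 4→0: —
step 8 deliver 0→1: 1={part,t=1,log=-}
step 9 deliver 1→0: 0={coor,t=1,log=y}
step 10 deliver 0→2: 2={part,t=1,log=y}
step 11 deliver 0→1: 1={part,t=1,log=y}
step 12 deliver 0→3: 3={part,t=1,log=y}
step 13 deliver 0→4: 4={part,t=1,log=y}
step 14 timeout(0): 0={coor,t=2,log=y}
step 15 deliver 0→3: 3={part,t=2,log=y}
step 16 deliver 3→0: —

y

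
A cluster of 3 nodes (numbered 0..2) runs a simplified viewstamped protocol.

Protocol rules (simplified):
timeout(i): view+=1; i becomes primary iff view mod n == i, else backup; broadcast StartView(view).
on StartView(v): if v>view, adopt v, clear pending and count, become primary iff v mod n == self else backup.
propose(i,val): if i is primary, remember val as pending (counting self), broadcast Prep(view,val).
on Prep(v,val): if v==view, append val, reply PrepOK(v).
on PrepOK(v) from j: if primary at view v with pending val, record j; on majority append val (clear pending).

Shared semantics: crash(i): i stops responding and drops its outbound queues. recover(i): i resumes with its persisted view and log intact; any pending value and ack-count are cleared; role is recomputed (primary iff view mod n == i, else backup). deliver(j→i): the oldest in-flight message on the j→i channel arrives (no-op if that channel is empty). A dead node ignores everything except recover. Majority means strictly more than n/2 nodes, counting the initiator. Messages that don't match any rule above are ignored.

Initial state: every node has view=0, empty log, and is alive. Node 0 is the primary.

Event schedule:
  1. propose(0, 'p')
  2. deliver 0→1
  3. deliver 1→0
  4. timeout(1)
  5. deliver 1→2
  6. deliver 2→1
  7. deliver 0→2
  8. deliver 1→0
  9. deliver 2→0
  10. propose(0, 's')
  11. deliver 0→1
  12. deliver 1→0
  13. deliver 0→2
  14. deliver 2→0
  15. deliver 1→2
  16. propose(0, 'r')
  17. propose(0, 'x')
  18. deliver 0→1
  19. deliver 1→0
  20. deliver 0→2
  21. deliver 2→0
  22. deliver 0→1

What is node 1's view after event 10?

1. propose(0,'p'):  nop
2. deliver 0→1:  <1:back v0 p>
3. deliver 1→0:  <0:prim v0 p>
4. timeout(1):  <1:prim v1 p>
5. deliver 1→2:  <2:back v1 ->
6. deliver 2→1:  nop
7. deliver 0→2:  nop
8. deliver 1→0:  <0:back v1 p>
9. deliver 2→0:  nop
10. propose(0,'s'):  nop

1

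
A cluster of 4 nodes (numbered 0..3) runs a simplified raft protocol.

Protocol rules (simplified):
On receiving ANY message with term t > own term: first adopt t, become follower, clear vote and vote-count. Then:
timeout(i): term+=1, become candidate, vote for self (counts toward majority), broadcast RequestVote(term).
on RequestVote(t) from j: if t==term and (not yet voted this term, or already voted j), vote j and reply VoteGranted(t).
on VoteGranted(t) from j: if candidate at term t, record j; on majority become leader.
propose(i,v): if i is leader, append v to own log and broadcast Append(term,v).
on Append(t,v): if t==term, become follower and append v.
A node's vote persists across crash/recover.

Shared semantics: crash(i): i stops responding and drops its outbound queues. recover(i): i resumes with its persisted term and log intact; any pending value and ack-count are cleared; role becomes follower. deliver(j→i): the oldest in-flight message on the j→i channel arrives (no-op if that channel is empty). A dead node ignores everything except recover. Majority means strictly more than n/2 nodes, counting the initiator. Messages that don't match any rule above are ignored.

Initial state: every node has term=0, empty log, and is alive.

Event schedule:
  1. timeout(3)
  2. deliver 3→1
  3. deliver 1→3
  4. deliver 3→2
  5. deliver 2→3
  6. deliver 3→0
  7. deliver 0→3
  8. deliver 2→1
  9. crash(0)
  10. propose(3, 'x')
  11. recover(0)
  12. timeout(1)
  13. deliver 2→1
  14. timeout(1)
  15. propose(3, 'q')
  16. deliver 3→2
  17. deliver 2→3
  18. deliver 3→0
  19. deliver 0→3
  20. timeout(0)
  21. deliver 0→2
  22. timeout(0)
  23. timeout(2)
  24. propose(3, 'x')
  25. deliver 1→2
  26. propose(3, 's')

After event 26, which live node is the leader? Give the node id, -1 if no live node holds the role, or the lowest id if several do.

3

[1] timeout(3) → N3(cand t1 [-])
[2] deliver 3→1 → N1(foll t1 [-])
[3] deliver 1→3 → ∅
[4] deliver 3→2 → N2(foll t1 [-])
[5] deliver 2→3 → N3(lead t1 [-])
[6] deliver 3→0 → N0(foll t1 [-])
[7] deliver 0→3 → ∅
[8] deliver 2→1 → ∅
[9] crash(0) → N0(✗foll t1 [-])
[10] propose(3,'x') → N3(lead t1 [x])
[11] recover(0) → N0(foll t1 [-])
[12] timeout(1) → N1(cand t2 [-])
[13] deliver 2→1 → ∅
[14] timeout(1) → N1(cand t3 [-])
[15] propose(3,'q') → N3(lead t1 [x,q])
[16] deliver 3→2 → N2(foll t1 [x])
[17] deliver 2→3 → ∅
[18] deliver 3→0 → N0(foll t1 [x])
[19] deliver 0→3 → ∅
[20] timeout(0) → N0(cand t2 [x])
[21] deliver 0→2 → N2(foll t2 [x])
[22] timeout(0) → N0(cand t3 [x])
[23] timeout(2) → N2(cand t3 [x])
[24] propose(3,'x') → N3(lead t1 [x,q,x])
[25] deliver 1→2 → ∅
[26] propose(3,'s') → N3(lead t1 [x,q,x,s])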